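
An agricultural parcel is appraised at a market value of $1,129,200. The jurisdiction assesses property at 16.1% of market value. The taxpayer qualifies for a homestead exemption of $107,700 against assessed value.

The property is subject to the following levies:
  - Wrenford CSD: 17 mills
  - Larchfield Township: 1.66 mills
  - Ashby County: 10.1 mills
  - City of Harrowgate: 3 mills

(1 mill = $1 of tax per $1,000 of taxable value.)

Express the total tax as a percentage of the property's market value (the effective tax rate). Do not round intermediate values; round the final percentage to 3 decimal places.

Assessed value = $1,129,200 × 0.161 = $181,801.2
Taxable value = $181,801.2 − $107,700 = $74,101.2
Wrenford CSD: $74,101.2 × 0.017 = $1,259.7204
Larchfield Township: $74,101.2 × 0.00166 = $123.007992
Ashby County: $74,101.2 × 0.0101 = $748.42212
City of Harrowgate: $74,101.2 × 0.003 = $222.3036
Total tax = $2,353.454112
Effective rate = $2,353.454112 ÷ $1,129,200 = 0.208% of market value

0.208%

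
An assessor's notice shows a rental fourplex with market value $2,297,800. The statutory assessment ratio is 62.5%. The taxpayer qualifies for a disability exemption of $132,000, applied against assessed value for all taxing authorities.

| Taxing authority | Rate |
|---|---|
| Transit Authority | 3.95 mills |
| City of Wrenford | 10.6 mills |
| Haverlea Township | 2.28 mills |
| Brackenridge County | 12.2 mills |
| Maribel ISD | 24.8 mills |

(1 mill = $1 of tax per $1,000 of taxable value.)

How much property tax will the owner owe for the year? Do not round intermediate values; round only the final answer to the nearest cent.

Assessed value = $2,297,800 × 0.625 = $1,436,125
Taxable value = $1,436,125 − $132,000 = $1,304,125
Transit Authority: $1,304,125 × 0.00395 = $5,151.29375
City of Wrenford: $1,304,125 × 0.0106 = $13,823.725
Haverlea Township: $1,304,125 × 0.00228 = $2,973.405
Brackenridge County: $1,304,125 × 0.0122 = $15,910.325
Maribel ISD: $1,304,125 × 0.0248 = $32,342.3
Total = $5,151.29375 + $13,823.725 + $2,973.405 + $15,910.325 + $32,342.3 = $70,201.04875

$70,201.05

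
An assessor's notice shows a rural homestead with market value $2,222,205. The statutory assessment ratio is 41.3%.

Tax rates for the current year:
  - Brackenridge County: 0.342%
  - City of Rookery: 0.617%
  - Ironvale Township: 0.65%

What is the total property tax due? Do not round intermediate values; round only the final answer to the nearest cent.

Assessed value = $2,222,205 × 0.413 = $917,770.665
Brackenridge County: $917,770.665 × 0.00342 = $3,138.7756743
City of Rookery: $917,770.665 × 0.00617 = $5,662.64500305
Ironvale Township: $917,770.665 × 0.0065 = $5,965.5093225
Total = $3,138.7756743 + $5,662.64500305 + $5,965.5093225 = $14,766.92999985

$14,766.93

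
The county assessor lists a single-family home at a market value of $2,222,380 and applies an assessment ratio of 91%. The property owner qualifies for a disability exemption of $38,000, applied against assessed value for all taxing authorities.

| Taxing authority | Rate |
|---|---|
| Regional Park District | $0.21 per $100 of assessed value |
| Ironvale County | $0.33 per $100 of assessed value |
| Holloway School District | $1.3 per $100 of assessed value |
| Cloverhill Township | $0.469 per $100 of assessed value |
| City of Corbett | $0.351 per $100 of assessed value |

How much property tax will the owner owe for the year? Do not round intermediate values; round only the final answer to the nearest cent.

Assessed value = $2,222,380 × 0.91 = $2,022,365.8
Taxable value = $2,022,365.8 − $38,000 = $1,984,365.8
Regional Park District: $1,984,365.8 × 0.0021 = $4,167.16818
Ironvale County: $1,984,365.8 × 0.0033 = $6,548.40714
Holloway School District: $1,984,365.8 × 0.013 = $25,796.7554
Cloverhill Township: $1,984,365.8 × 0.00469 = $9,306.675602
City of Corbett: $1,984,365.8 × 0.00351 = $6,965.123958
Total = $4,167.16818 + $6,548.40714 + $25,796.7554 + $9,306.675602 + $6,965.123958 = $52,784.13028

$52,784.13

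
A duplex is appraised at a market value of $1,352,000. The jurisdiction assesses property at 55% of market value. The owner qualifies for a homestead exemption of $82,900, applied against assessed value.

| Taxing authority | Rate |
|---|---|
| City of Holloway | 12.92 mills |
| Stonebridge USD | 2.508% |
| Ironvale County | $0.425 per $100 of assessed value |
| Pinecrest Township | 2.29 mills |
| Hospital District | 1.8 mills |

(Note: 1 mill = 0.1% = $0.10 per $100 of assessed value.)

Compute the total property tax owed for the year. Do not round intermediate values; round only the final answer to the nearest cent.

Assessed value = $1,352,000 × 0.55 = $743,600
Taxable value = $743,600 − $82,900 = $660,700
City of Holloway: $660,700 × 0.01292 = $8,536.244
Stonebridge USD: $660,700 × 0.02508 = $16,570.356
Ironvale County: $660,700 × 0.00425 = $2,807.975
Pinecrest Township: $660,700 × 0.00229 = $1,513.003
Hospital District: $660,700 × 0.0018 = $1,189.26
Total = $30,616.838

$30,616.84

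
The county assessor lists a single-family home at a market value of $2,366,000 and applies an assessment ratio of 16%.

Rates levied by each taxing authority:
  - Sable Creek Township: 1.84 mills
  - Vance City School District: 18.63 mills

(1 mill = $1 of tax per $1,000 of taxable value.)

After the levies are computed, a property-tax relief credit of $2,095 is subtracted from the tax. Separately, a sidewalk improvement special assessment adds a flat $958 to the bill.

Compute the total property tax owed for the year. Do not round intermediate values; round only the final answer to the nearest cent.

Assessed value = $2,366,000 × 0.16 = $378,560
Sable Creek Township: $378,560 × 0.00184 = $696.5504
Vance City School District: $378,560 × 0.01863 = $7,052.5728
Levies subtotal = $7,749.1232
After credit = $7,749.1232 − $2,095 = $5,654.1232
Total = $5,654.1232 + $958 = $6,612.1232

$6,612.12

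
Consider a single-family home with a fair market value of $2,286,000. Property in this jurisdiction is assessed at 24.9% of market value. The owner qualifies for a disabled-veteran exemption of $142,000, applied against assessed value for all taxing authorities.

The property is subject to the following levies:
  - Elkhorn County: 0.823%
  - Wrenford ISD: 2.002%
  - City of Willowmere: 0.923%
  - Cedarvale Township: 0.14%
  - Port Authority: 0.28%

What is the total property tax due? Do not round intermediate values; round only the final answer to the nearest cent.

$17,806.28

Assessed value = $2,286,000 × 0.249 = $569,214
Taxable value = $569,214 − $142,000 = $427,214
Elkhorn County: $427,214 × 0.00823 = $3,515.97122
Wrenford ISD: $427,214 × 0.02002 = $8,552.82428
City of Willowmere: $427,214 × 0.00923 = $3,943.18522
Cedarvale Township: $427,214 × 0.0014 = $598.0996
Port Authority: $427,214 × 0.0028 = $1,196.1992
Total = $3,515.97122 + $8,552.82428 + $3,943.18522 + $598.0996 + $1,196.1992 = $17,806.27952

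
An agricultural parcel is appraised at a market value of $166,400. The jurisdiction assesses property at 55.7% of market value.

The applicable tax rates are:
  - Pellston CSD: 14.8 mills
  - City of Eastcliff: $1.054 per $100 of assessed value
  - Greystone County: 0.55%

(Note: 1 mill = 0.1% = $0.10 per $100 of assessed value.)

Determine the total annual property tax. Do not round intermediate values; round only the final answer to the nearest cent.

Assessed value = $166,400 × 0.557 = $92,684.8
Pellston CSD: $92,684.8 × 0.0148 = $1,371.73504
City of Eastcliff: $92,684.8 × 0.01054 = $976.897792
Greystone County: $92,684.8 × 0.0055 = $509.7664
Total = $2,858.399232

$2,858.40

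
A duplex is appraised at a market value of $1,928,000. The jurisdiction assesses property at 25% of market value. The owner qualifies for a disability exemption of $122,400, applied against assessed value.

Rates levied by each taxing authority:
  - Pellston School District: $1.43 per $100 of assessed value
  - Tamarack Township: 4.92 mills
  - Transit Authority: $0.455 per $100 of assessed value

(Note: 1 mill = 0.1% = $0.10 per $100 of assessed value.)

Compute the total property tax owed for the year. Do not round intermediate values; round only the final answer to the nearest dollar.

Assessed value = $1,928,000 × 0.25 = $482,000
Taxable value = $482,000 − $122,400 = $359,600
Pellston School District: $359,600 × 0.0143 = $5,142.28
Tamarack Township: $359,600 × 0.00492 = $1,769.232
Transit Authority: $359,600 × 0.00455 = $1,636.18
Total = $8,547.692

$8,548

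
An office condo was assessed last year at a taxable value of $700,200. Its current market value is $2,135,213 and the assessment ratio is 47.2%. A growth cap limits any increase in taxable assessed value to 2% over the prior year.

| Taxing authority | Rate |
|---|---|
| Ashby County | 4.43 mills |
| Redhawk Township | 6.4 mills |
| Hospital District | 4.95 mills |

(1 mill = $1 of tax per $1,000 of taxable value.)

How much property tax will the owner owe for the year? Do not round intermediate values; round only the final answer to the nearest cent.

Uncapped assessed value = $2,135,213 × 0.472 = $1,007,820.536
Cap limit = $700,200 × 1.02 = $714,204
Taxable assessed value = min($1,007,820.536, $714,204) = $714,204 (cap binds)
Ashby County: $714,204 × 0.00443 = $3,163.92372
Redhawk Township: $714,204 × 0.0064 = $4,570.9056
Hospital District: $714,204 × 0.00495 = $3,535.3098
Total = $11,270.13912

$11,270.14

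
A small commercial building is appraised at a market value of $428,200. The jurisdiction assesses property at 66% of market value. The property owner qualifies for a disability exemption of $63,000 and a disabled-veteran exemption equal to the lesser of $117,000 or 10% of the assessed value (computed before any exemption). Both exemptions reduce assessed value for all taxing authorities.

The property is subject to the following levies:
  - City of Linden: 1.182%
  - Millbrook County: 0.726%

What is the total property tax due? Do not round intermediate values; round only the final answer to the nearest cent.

Assessed value = $428,200 × 0.66 = $282,612
Disabled-veteran exemption = min($117,000, 10% × $282,612) = min($117,000, $28,261.2) = $28,261.2 (percentage binds)
Taxable value = $282,612 − $63,000 − $28,261.2 = $191,350.8
City of Linden: $191,350.8 × 0.01182 = $2,261.766456
Millbrook County: $191,350.8 × 0.00726 = $1,389.206808
Total = $3,650.973264

$3,650.97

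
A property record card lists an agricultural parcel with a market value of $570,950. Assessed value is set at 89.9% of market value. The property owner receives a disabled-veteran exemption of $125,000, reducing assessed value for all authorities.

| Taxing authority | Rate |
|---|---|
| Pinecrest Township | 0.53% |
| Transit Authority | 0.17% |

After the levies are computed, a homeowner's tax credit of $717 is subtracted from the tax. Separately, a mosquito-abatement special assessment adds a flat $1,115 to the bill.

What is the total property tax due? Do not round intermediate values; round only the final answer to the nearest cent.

Assessed value = $570,950 × 0.899 = $513,284.05
Taxable value = $513,284.05 − $125,000 = $388,284.05
Pinecrest Township: $388,284.05 × 0.0053 = $2,057.905465
Transit Authority: $388,284.05 × 0.0017 = $660.082885
Levies subtotal = $2,717.98835
After credit = $2,717.98835 − $717 = $2,000.98835
Total = $2,000.98835 + $1,115 = $3,115.98835

$3,115.99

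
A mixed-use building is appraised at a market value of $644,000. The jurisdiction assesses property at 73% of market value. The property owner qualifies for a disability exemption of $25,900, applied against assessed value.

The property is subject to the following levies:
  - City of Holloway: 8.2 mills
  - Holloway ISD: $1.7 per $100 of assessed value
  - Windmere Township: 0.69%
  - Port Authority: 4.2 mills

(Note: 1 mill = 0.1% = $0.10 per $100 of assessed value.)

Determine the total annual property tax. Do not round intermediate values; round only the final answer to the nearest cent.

$16,125.19

Assessed value = $644,000 × 0.73 = $470,120
Taxable value = $470,120 − $25,900 = $444,220
City of Holloway: $444,220 × 0.0082 = $3,642.604
Holloway ISD: $444,220 × 0.017 = $7,551.74
Windmere Township: $444,220 × 0.0069 = $3,065.118
Port Authority: $444,220 × 0.0042 = $1,865.724
Total = $16,125.186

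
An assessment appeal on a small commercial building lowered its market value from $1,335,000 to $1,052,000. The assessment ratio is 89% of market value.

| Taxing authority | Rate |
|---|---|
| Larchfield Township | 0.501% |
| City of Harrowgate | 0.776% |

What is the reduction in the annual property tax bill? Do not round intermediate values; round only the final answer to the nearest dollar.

$3,216

Old assessed value = $1,335,000 × 0.89 = $1,188,150
New assessed value = $1,052,000 × 0.89 = $936,280
Combined rate = 0.00501 + 0.00776 = 0.01277
Old tax = $1,188,150 × 0.01277 = $15,172.6755
New tax = $936,280 × 0.01277 = $11,956.2956
Reduction = $15,172.6755 − $11,956.2956 = $3,216.3799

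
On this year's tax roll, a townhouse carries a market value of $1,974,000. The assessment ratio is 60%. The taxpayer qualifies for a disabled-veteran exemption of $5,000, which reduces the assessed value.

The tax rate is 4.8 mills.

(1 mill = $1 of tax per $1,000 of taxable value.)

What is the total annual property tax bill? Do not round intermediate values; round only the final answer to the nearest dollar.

Assessed value = $1,974,000 × 0.6 = $1,184,400
Taxable value = $1,184,400 − $5,000 = $1,179,400
Tax = $1,179,400 × 0.0048 = $5,661.12

$5,661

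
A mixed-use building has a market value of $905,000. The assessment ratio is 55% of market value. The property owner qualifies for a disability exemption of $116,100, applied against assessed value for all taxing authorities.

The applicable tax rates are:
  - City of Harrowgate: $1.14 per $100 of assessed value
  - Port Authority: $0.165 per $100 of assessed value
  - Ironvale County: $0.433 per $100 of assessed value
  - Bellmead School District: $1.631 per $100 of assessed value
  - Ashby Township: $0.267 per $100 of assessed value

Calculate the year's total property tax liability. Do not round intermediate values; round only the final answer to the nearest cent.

Assessed value = $905,000 × 0.55 = $497,750
Taxable value = $497,750 − $116,100 = $381,650
City of Harrowgate: $381,650 × 0.0114 = $4,350.81
Port Authority: $381,650 × 0.00165 = $629.7225
Ironvale County: $381,650 × 0.00433 = $1,652.5445
Bellmead School District: $381,650 × 0.01631 = $6,224.7115
Ashby Township: $381,650 × 0.00267 = $1,019.0055
Total = $4,350.81 + $629.7225 + $1,652.5445 + $6,224.7115 + $1,019.0055 = $13,876.794

$13,876.79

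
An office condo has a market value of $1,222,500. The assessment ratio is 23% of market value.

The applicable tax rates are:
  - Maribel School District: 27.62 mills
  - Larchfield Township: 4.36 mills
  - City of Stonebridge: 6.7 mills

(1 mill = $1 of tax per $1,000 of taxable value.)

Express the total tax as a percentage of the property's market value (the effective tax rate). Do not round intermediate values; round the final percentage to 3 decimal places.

0.890%

Assessed value = $1,222,500 × 0.23 = $281,175
Maribel School District: $281,175 × 0.02762 = $7,766.0535
Larchfield Township: $281,175 × 0.00436 = $1,225.923
City of Stonebridge: $281,175 × 0.0067 = $1,883.8725
Total tax = $10,875.849
Effective rate = $10,875.849 ÷ $1,222,500 = 0.890% of market value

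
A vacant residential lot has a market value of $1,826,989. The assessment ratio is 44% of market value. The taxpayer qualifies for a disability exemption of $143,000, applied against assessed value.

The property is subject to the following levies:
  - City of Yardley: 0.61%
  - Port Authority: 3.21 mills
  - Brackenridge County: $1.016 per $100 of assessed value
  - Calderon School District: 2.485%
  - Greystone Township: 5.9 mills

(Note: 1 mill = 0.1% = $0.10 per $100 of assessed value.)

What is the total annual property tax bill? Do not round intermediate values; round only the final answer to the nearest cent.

$33,189.15

Assessed value = $1,826,989 × 0.44 = $803,875.16
Taxable value = $803,875.16 − $143,000 = $660,875.16
City of Yardley: $660,875.16 × 0.0061 = $4,031.338476
Port Authority: $660,875.16 × 0.00321 = $2,121.4092636
Brackenridge County: $660,875.16 × 0.01016 = $6,714.4916256
Calderon School District: $660,875.16 × 0.02485 = $16,422.747726
Greystone Township: $660,875.16 × 0.0059 = $3,899.163444
Total = $33,189.1505352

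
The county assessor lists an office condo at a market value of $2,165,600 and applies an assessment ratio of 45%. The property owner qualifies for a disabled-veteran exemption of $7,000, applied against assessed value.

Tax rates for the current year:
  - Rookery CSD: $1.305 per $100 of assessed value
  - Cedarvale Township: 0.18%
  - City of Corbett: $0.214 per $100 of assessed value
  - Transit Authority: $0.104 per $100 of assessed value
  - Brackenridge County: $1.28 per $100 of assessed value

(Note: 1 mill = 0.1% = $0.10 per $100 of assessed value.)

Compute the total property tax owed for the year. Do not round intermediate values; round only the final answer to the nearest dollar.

Assessed value = $2,165,600 × 0.45 = $974,520
Taxable value = $974,520 − $7,000 = $967,520
Rookery CSD: $967,520 × 0.01305 = $12,626.136
Cedarvale Township: $967,520 × 0.0018 = $1,741.536
City of Corbett: $967,520 × 0.00214 = $2,070.4928
Transit Authority: $967,520 × 0.00104 = $1,006.2208
Brackenridge County: $967,520 × 0.0128 = $12,384.256
Total = $29,828.6416

$29,829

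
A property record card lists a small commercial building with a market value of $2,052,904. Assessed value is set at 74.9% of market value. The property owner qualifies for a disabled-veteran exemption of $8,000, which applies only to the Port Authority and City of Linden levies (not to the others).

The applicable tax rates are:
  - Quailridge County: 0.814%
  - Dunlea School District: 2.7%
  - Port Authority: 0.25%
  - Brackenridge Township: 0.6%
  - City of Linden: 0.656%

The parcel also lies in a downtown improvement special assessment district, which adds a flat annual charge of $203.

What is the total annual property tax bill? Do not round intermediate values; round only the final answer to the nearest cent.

Assessed value = $2,052,904 × 0.749 = $1,537,625.096
Quailridge County: $1,537,625.096 × 0.00814 = $12,516.26828144
Dunlea School District: $1,537,625.096 × 0.027 = $41,515.877592
Port Authority: ($1,537,625.096 − $8,000) × 0.0025 = $1,529,625.096 × 0.0025 = $3,824.06274
Brackenridge Township: $1,537,625.096 × 0.006 = $9,225.750576
City of Linden: ($1,537,625.096 − $8,000) × 0.00656 = $1,529,625.096 × 0.00656 = $10,034.34062976
Levies subtotal = $77,116.2998192
Total = $77,116.2998192 + $203 = $77,319.2998192

$77,319.30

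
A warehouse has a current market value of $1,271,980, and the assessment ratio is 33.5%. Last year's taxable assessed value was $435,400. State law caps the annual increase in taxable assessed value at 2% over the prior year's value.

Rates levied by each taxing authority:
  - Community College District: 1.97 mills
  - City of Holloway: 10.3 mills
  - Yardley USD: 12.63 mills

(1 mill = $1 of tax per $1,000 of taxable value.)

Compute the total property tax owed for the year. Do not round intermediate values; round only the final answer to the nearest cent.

$10,610.22

Uncapped assessed value = $1,271,980 × 0.335 = $426,113.3
Cap limit = $435,400 × 1.02 = $444,108
Taxable assessed value = min($426,113.3, $444,108) = $426,113.3 (cap does not bind)
Community College District: $426,113.3 × 0.00197 = $839.443201
City of Holloway: $426,113.3 × 0.0103 = $4,388.96699
Yardley USD: $426,113.3 × 0.01263 = $5,381.810979
Total = $10,610.22117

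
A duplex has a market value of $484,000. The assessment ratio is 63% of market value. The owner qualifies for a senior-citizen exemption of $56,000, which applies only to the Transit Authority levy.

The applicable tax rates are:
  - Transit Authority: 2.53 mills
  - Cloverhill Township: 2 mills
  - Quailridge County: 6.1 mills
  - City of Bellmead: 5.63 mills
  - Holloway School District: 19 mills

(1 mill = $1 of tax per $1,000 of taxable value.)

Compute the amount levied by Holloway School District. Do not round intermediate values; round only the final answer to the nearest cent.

$5,793.48

Assessed value = $484,000 × 0.63 = $304,920
Holloway School District taxable value = $304,920 (exemption does not apply)
Holloway School District levy = $304,920 × 0.019 = $5,793.48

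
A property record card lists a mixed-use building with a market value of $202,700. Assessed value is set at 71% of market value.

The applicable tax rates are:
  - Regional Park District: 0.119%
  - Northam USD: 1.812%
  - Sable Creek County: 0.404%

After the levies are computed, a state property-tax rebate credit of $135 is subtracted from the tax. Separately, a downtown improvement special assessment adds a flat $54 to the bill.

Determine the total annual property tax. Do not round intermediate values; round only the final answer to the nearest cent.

Assessed value = $202,700 × 0.71 = $143,917
Regional Park District: $143,917 × 0.00119 = $171.26123
Northam USD: $143,917 × 0.01812 = $2,607.77604
Sable Creek County: $143,917 × 0.00404 = $581.42468
Levies subtotal = $3,360.46195
After credit = $3,360.46195 − $135 = $3,225.46195
Total = $3,225.46195 + $54 = $3,279.46195

$3,279.46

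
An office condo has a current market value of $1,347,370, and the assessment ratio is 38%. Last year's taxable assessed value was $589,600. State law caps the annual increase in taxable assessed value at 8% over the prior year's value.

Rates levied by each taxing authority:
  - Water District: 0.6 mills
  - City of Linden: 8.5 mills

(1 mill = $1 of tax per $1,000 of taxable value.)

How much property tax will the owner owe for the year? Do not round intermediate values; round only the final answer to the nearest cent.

Uncapped assessed value = $1,347,370 × 0.38 = $512,000.6
Cap limit = $589,600 × 1.08 = $636,768
Taxable assessed value = min($512,000.6, $636,768) = $512,000.6 (cap does not bind)
Water District: $512,000.6 × 0.0006 = $307.20036
City of Linden: $512,000.6 × 0.0085 = $4,352.0051
Total = $4,659.20546

$4,659.21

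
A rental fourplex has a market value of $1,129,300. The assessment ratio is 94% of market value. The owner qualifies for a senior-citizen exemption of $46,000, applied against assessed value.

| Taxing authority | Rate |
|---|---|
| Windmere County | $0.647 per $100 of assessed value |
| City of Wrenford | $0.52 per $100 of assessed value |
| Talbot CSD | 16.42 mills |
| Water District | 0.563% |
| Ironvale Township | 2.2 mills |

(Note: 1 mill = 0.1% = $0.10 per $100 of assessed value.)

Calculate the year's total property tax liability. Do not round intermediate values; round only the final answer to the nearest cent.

Assessed value = $1,129,300 × 0.94 = $1,061,542
Taxable value = $1,061,542 − $46,000 = $1,015,542
Windmere County: $1,015,542 × 0.00647 = $6,570.55674
City of Wrenford: $1,015,542 × 0.0052 = $5,280.8184
Talbot CSD: $1,015,542 × 0.01642 = $16,675.19964
Water District: $1,015,542 × 0.00563 = $5,717.50146
Ironvale Township: $1,015,542 × 0.0022 = $2,234.1924
Total = $36,478.26864

$36,478.27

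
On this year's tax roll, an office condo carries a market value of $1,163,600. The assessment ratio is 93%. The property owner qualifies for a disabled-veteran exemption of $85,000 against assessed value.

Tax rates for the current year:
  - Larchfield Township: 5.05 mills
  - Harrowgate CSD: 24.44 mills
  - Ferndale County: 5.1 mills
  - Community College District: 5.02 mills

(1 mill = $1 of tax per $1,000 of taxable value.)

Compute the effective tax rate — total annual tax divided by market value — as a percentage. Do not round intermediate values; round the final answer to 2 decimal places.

3.39%

Assessed value = $1,163,600 × 0.93 = $1,082,148
Taxable value = $1,082,148 − $85,000 = $997,148
Larchfield Township: $997,148 × 0.00505 = $5,035.5974
Harrowgate CSD: $997,148 × 0.02444 = $24,370.29712
Ferndale County: $997,148 × 0.0051 = $5,085.4548
Community College District: $997,148 × 0.00502 = $5,005.68296
Total tax = $39,497.03228
Effective rate = $39,497.03228 ÷ $1,163,600 = 3.39% of market value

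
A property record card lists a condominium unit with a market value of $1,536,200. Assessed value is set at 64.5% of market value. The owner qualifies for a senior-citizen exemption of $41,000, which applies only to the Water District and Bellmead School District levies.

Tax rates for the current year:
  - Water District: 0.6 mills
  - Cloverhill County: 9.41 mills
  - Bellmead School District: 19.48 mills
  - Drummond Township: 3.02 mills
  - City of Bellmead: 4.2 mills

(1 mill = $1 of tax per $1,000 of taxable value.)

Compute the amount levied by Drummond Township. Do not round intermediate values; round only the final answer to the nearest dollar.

$2,992

Assessed value = $1,536,200 × 0.645 = $990,849
Drummond Township taxable value = $990,849 (exemption does not apply)
Drummond Township levy = $990,849 × 0.00302 = $2,992.36398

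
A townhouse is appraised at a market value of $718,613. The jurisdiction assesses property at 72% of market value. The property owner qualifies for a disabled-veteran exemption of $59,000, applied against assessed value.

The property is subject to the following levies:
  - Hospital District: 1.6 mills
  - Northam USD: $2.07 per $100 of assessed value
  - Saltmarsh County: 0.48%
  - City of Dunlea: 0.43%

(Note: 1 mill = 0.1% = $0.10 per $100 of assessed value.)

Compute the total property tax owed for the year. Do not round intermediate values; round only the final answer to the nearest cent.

$14,393.80

Assessed value = $718,613 × 0.72 = $517,401.36
Taxable value = $517,401.36 − $59,000 = $458,401.36
Hospital District: $458,401.36 × 0.0016 = $733.442176
Northam USD: $458,401.36 × 0.0207 = $9,488.908152
Saltmarsh County: $458,401.36 × 0.0048 = $2,200.326528
City of Dunlea: $458,401.36 × 0.0043 = $1,971.125848
Total = $14,393.802704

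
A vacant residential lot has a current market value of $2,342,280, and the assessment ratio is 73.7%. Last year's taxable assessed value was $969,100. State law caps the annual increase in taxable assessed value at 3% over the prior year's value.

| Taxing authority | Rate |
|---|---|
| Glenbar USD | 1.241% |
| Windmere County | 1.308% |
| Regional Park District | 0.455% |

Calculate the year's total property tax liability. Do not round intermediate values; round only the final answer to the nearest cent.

Uncapped assessed value = $2,342,280 × 0.737 = $1,726,260.36
Cap limit = $969,100 × 1.03 = $998,173
Taxable assessed value = min($1,726,260.36, $998,173) = $998,173 (cap binds)
Glenbar USD: $998,173 × 0.01241 = $12,387.32693
Windmere County: $998,173 × 0.01308 = $13,056.10284
Regional Park District: $998,173 × 0.00455 = $4,541.68715
Total = $29,985.11692

$29,985.12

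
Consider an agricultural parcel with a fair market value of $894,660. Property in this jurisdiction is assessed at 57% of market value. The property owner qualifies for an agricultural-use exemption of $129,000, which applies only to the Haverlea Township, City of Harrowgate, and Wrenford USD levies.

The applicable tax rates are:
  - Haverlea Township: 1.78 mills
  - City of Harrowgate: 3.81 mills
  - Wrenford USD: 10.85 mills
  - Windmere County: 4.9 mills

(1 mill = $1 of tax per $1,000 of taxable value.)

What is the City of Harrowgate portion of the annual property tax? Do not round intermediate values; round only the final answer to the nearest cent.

$1,451.44

Assessed value = $894,660 × 0.57 = $509,956.2
City of Harrowgate taxable value = $509,956.2 − $129,000 = $380,956.2
City of Harrowgate levy = $380,956.2 × 0.00381 = $1,451.443122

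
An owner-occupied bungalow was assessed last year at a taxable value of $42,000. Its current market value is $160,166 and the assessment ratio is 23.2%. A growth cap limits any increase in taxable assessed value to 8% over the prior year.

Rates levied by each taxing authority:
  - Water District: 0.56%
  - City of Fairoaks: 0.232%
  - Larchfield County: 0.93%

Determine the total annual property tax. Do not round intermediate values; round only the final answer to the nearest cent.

Uncapped assessed value = $160,166 × 0.232 = $37,158.512
Cap limit = $42,000 × 1.08 = $45,360
Taxable assessed value = min($37,158.512, $45,360) = $37,158.512 (cap does not bind)
Water District: $37,158.512 × 0.0056 = $208.0876672
City of Fairoaks: $37,158.512 × 0.00232 = $86.20774784
Larchfield County: $37,158.512 × 0.0093 = $345.5741616
Total = $639.86957664

$639.87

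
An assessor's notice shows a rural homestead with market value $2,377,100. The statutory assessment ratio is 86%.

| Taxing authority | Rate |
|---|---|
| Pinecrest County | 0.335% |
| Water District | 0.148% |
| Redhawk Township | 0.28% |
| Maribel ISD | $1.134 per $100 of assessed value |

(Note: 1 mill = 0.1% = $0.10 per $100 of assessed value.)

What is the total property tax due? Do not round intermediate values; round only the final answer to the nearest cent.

Assessed value = $2,377,100 × 0.86 = $2,044,306
Pinecrest County: $2,044,306 × 0.00335 = $6,848.4251
Water District: $2,044,306 × 0.00148 = $3,025.57288
Redhawk Township: $2,044,306 × 0.0028 = $5,724.0568
Maribel ISD: $2,044,306 × 0.01134 = $23,182.43004
Total = $38,780.48482

$38,780.48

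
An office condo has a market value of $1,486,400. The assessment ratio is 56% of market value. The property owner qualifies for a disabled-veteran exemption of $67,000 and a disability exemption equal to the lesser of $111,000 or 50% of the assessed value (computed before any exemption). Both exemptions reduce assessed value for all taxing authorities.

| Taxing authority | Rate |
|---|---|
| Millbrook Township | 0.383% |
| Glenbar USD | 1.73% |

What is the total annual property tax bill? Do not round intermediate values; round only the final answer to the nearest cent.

$13,827.13

Assessed value = $1,486,400 × 0.56 = $832,384
Disability exemption = min($111,000, 50% × $832,384) = min($111,000, $416,192) = $111,000 (dollar cap binds)
Taxable value = $832,384 − $67,000 − $111,000 = $654,384
Millbrook Township: $654,384 × 0.00383 = $2,506.29072
Glenbar USD: $654,384 × 0.0173 = $11,320.8432
Total = $13,827.13392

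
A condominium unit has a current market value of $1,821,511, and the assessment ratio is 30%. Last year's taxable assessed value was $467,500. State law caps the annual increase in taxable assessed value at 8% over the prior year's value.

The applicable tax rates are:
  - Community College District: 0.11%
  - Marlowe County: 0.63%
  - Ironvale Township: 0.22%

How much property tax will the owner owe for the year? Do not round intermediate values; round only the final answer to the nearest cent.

Uncapped assessed value = $1,821,511 × 0.3 = $546,453.3
Cap limit = $467,500 × 1.08 = $504,900
Taxable assessed value = min($546,453.3, $504,900) = $504,900 (cap binds)
Community College District: $504,900 × 0.0011 = $555.39
Marlowe County: $504,900 × 0.0063 = $3,180.87
Ironvale Township: $504,900 × 0.0022 = $1,110.78
Total = $4,847.04

$4,847.04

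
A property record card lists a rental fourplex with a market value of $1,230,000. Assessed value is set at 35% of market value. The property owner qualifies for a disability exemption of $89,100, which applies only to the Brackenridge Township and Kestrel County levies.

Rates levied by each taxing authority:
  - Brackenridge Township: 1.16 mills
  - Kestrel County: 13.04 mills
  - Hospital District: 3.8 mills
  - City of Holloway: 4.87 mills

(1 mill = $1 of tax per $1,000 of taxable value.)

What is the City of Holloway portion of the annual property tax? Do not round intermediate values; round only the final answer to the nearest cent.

$2,096.54

Assessed value = $1,230,000 × 0.35 = $430,500
City of Holloway taxable value = $430,500 (exemption does not apply)
City of Holloway levy = $430,500 × 0.00487 = $2,096.535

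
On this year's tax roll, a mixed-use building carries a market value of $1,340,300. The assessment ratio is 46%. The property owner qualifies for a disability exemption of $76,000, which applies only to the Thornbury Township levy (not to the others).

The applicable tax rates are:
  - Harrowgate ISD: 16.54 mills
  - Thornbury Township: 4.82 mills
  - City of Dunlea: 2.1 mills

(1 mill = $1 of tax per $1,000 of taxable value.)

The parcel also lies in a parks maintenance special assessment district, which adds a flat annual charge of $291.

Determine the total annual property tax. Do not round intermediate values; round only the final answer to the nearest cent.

$14,388.66

Assessed value = $1,340,300 × 0.46 = $616,538
Harrowgate ISD: $616,538 × 0.01654 = $10,197.53852
Thornbury Township: ($616,538 − $76,000) × 0.00482 = $540,538 × 0.00482 = $2,605.39316
City of Dunlea: $616,538 × 0.0021 = $1,294.7298
Levies subtotal = $14,097.66148
Total = $14,097.66148 + $291 = $14,388.66148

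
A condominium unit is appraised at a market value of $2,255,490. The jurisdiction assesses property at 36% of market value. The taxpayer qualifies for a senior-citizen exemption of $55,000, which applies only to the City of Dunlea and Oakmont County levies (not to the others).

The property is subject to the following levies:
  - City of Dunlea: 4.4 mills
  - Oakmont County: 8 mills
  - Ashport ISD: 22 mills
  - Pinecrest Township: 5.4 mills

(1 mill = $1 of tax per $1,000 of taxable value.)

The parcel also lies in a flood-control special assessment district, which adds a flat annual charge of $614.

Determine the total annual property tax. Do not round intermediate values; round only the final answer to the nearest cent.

Assessed value = $2,255,490 × 0.36 = $811,976.4
City of Dunlea: ($811,976.4 − $55,000) × 0.0044 = $756,976.4 × 0.0044 = $3,330.69616
Oakmont County: ($811,976.4 − $55,000) × 0.008 = $756,976.4 × 0.008 = $6,055.8112
Ashport ISD: $811,976.4 × 0.022 = $17,863.4808
Pinecrest Township: $811,976.4 × 0.0054 = $4,384.67256
Levies subtotal = $31,634.66072
Total = $31,634.66072 + $614 = $32,248.66072

$32,248.66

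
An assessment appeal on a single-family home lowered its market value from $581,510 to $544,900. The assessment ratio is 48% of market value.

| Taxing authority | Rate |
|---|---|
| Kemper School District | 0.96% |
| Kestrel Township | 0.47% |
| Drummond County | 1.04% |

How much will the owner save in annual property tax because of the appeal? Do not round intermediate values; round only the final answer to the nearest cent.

Old assessed value = $581,510 × 0.48 = $279,124.8
New assessed value = $544,900 × 0.48 = $261,552
Combined rate = 0.0096 + 0.0047 + 0.0104 = 0.0247
Old tax = $279,124.8 × 0.0247 = $6,894.38256
New tax = $261,552 × 0.0247 = $6,460.3344
Reduction = $6,894.38256 − $6,460.3344 = $434.04816

$434.05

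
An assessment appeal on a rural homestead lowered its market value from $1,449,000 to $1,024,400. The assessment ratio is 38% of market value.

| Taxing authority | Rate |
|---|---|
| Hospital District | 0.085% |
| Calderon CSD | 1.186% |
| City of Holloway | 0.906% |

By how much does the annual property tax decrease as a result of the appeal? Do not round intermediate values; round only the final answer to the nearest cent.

$3,512.55

Old assessed value = $1,449,000 × 0.38 = $550,620
New assessed value = $1,024,400 × 0.38 = $389,272
Combined rate = 0.00085 + 0.01186 + 0.00906 = 0.02177
Old tax = $550,620 × 0.02177 = $11,986.9974
New tax = $389,272 × 0.02177 = $8,474.45144
Reduction = $11,986.9974 − $8,474.45144 = $3,512.54596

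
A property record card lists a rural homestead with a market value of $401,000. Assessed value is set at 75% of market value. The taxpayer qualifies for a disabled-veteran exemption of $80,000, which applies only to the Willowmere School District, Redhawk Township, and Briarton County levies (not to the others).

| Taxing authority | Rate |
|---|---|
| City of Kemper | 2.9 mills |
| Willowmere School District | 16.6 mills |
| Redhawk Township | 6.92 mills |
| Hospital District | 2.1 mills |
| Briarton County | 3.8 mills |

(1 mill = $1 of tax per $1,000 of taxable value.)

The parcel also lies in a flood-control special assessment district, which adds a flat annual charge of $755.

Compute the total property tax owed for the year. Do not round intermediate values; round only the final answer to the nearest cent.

$8,289.64

Assessed value = $401,000 × 0.75 = $300,750
City of Kemper: $300,750 × 0.0029 = $872.175
Willowmere School District: ($300,750 − $80,000) × 0.0166 = $220,750 × 0.0166 = $3,664.45
Redhawk Township: ($300,750 − $80,000) × 0.00692 = $220,750 × 0.00692 = $1,527.59
Hospital District: $300,750 × 0.0021 = $631.575
Briarton County: ($300,750 − $80,000) × 0.0038 = $220,750 × 0.0038 = $838.85
Levies subtotal = $7,534.64
Total = $7,534.64 + $755 = $8,289.64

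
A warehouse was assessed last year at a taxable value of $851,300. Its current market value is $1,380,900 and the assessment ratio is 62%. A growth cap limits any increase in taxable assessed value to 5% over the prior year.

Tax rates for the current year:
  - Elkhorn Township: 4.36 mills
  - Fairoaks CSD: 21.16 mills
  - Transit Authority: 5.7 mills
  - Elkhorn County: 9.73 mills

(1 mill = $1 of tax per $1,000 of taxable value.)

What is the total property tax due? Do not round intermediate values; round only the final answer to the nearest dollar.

Uncapped assessed value = $1,380,900 × 0.62 = $856,158
Cap limit = $851,300 × 1.05 = $893,865
Taxable assessed value = min($856,158, $893,865) = $856,158 (cap does not bind)
Elkhorn Township: $856,158 × 0.00436 = $3,732.84888
Fairoaks CSD: $856,158 × 0.02116 = $18,116.30328
Transit Authority: $856,158 × 0.0057 = $4,880.1006
Elkhorn County: $856,158 × 0.00973 = $8,330.41734
Total = $35,059.6701

$35,060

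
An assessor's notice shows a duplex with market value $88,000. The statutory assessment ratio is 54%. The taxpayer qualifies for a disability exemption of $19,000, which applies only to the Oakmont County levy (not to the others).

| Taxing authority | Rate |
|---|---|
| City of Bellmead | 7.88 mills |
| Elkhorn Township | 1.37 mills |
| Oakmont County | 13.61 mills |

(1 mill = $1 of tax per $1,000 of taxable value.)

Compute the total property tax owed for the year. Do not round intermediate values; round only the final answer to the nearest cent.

$827.72

Assessed value = $88,000 × 0.54 = $47,520
City of Bellmead: $47,520 × 0.00788 = $374.4576
Elkhorn Township: $47,520 × 0.00137 = $65.1024
Oakmont County: ($47,520 − $19,000) × 0.01361 = $28,520 × 0.01361 = $388.1572
Total = $827.7172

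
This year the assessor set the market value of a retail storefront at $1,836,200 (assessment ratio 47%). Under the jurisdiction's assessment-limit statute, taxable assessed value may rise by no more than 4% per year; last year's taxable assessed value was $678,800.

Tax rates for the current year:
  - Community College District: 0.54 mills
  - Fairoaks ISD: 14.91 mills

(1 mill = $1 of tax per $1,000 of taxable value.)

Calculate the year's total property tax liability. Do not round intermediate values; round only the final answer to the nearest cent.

Uncapped assessed value = $1,836,200 × 0.47 = $863,014
Cap limit = $678,800 × 1.04 = $705,952
Taxable assessed value = min($863,014, $705,952) = $705,952 (cap binds)
Community College District: $705,952 × 0.00054 = $381.21408
Fairoaks ISD: $705,952 × 0.01491 = $10,525.74432
Total = $10,906.9584

$10,906.96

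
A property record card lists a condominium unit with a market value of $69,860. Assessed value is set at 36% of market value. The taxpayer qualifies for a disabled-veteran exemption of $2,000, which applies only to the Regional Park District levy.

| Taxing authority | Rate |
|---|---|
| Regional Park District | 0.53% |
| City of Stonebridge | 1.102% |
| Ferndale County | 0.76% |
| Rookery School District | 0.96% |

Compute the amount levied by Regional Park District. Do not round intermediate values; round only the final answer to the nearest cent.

Assessed value = $69,860 × 0.36 = $25,149.6
Regional Park District taxable value = $25,149.6 − $2,000 = $23,149.6
Regional Park District levy = $23,149.6 × 0.0053 = $122.69288

$122.69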